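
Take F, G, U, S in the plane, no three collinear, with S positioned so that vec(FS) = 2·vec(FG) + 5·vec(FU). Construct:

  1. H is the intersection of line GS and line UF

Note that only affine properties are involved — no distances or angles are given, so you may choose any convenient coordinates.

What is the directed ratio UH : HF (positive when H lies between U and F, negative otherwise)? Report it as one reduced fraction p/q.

Set F = (0, 0), G = (1, 0), U = (0, 1), S = (2, 5); any affine frame gives the same invariant.
1. H is the intersection of line GS and line UF ⇒ H = (0, -5)
H = U + t·(F−U) with t = 6, so UH:HF = t:(1−t) = 6:-5

UH:HF = -6/5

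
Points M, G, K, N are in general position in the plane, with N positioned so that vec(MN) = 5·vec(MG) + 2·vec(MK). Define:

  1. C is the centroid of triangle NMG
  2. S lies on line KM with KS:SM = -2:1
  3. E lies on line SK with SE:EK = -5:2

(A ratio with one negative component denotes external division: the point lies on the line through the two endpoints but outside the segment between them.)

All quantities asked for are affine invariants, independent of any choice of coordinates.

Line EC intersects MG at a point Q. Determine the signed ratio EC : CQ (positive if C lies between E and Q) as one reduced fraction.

Set M = (0, 0), G = (1, 0), K = (0, 1), N = (5, 2); any affine frame gives the same invariant.
1. C is the centroid of triangle NMG ⇒ C = (2, 2/3)
2. S lies on line KM with KS:SM = -2:1 ⇒ S = (0, -1)
3. E lies on line SK with SE:EK = -5:2 ⇒ E = (0, 7/3)
line EC meets MG at Q = (14/5, 0)
C = E + t·(Q−E) with t = 5/7, so EC:CQ = 5/7:2/7

EC:CQ = 5/2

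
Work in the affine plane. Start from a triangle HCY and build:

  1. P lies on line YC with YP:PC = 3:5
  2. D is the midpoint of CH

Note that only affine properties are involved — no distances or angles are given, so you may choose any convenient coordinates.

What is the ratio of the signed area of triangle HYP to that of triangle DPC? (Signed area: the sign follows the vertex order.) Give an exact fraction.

[HYP]:[DPC] = 6/5

Assign H = (0, 0), C = (1, 0), Y = (0, 1) — the answer is frame-independent, so this choice is without loss of generality.
1. P lies on line YC with YP:PC = 3:5 ⇒ P = (3/8, 5/8)
2. D is the midpoint of CH ⇒ D = (1/2, 0)
2·[HYP] = -3/8, 2·[DPC] = -5/16
[HYP]:[DPC] = -3/8:-5/16 = 6/5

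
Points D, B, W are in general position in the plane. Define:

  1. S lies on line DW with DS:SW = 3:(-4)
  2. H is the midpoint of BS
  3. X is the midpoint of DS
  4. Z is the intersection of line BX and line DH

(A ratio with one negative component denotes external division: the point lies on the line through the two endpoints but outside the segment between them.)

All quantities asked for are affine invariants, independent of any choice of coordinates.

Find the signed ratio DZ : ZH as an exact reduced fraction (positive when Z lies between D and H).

DZ:ZH = 2

Work in coordinates with D = (0, 0), B = (1, 0), W = (0, 1).
1. S lies on line DW with DS:SW = 3:(-4) ⇒ S = (0, -3)
2. H is the midpoint of BS ⇒ H = (1/2, -3/2)
3. X is the midpoint of DS ⇒ X = (0, -3/2)
4. Z is the intersection of line BX and line DH ⇒ Z = (1/3, -1)
Z = D + t·(H−D) with t = 2/3, so DZ:ZH = t:(1−t) = 2/3:1/3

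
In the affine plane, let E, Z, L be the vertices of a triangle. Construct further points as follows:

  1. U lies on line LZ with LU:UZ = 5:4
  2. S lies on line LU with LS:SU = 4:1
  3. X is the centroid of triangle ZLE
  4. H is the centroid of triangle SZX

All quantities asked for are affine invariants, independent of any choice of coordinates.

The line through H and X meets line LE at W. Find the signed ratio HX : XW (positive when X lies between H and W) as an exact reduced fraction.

HX:XW = 7/9

Work in coordinates with E = (0, 0), Z = (1, 0), L = (0, 1).
1. U lies on line LZ with LU:UZ = 5:4 ⇒ U = (5/9, 4/9)
2. S lies on line LU with LS:SU = 4:1 ⇒ S = (4/9, 5/9)
3. X is the centroid of triangle ZLE ⇒ X = (1/3, 1/3)
4. H is the centroid of triangle SZX ⇒ H = (16/27, 8/27)
line HX meets LE at W = (0, 8/21)
X = H + t·(W−H) with t = 7/16, so HX:XW = 7/16:9/16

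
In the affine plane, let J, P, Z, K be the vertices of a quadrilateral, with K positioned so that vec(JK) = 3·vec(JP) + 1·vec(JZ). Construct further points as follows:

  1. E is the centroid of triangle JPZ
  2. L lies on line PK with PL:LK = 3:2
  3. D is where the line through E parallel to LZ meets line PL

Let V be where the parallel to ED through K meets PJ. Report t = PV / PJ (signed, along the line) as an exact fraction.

Choose coordinates J = (0, 0), P = (1, 0), Z = (0, 1), K = (3, 1).
1. E is the centroid of triangle JPZ ⇒ E = (1/3, 1/3)
2. L lies on line PK with PL:LK = 3:2 ⇒ L = (11/5, 3/5)
3. D is where the line through E parallel to LZ meets line PL ⇒ D = (59/45, 7/45)
through K parallel to ED: direction (44/45, -8/45); meets PJ at V = (17/2, 0)
V = P + t·(J−P) with t = -15/2

t = -15/2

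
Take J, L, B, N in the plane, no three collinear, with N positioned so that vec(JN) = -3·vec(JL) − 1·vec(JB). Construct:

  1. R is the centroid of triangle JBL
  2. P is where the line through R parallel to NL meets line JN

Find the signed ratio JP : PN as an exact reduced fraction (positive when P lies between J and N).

Choose coordinates J = (0, 0), L = (1, 0), B = (0, 1), N = (-3, -1).
1. R is the centroid of triangle JBL ⇒ R = (1/3, 1/3)
2. P is where the line through R parallel to NL meets line JN ⇒ P = (3, 1)
P = J + t·(N−J) with t = -1, so JP:PN = t:(1−t) = -1:2

JP:PN = -1/2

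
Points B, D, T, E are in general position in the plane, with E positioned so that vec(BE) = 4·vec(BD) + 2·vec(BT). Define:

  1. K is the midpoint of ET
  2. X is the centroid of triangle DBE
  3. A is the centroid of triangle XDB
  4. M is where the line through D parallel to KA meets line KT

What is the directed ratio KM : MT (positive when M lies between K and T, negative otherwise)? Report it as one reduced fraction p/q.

KM:MT = -7/43

Assign B = (0, 0), D = (1, 0), T = (0, 1), E = (4, 2) — the answer is frame-independent, so this choice is without loss of generality.
1. K is the midpoint of ET ⇒ K = (2, 3/2)
2. X is the centroid of triangle DBE ⇒ X = (5/3, 2/3)
3. A is the centroid of triangle XDB ⇒ A = (8/9, 2/9)
4. M is where the line through D parallel to KA meets line KT ⇒ M = (43/18, 115/72)
M = K + t·(T−K) with t = -7/36, so KM:MT = t:(1−t) = -7/36:43/36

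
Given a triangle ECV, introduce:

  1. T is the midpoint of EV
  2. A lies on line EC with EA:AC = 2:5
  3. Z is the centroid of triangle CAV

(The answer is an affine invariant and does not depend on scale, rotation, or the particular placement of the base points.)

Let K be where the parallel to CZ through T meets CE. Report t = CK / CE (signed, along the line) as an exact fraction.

t = 1/7

Work in coordinates with E = (0, 0), C = (1, 0), V = (0, 1).
1. T is the midpoint of EV ⇒ T = (0, 1/2)
2. A lies on line EC with EA:AC = 2:5 ⇒ A = (2/7, 0)
3. Z is the centroid of triangle CAV ⇒ Z = (3/7, 1/3)
through T parallel to CZ: direction (-4/7, 1/3); meets CE at K = (6/7, 0)
K = C + t·(E−C) with t = 1/7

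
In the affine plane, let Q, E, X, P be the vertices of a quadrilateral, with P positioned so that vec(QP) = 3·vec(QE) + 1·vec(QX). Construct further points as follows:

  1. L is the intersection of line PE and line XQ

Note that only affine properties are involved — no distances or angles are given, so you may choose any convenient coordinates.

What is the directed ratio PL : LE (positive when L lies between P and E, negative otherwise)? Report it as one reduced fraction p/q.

PL:LE = -3

Assign Q = (0, 0), E = (1, 0), X = (0, 1), P = (3, 1) — the answer is frame-independent, so this choice is without loss of generality.
1. L is the intersection of line PE and line XQ ⇒ L = (0, -1/2)
L = P + t·(E−P) with t = 3/2, so PL:LE = t:(1−t) = 3/2:-1/2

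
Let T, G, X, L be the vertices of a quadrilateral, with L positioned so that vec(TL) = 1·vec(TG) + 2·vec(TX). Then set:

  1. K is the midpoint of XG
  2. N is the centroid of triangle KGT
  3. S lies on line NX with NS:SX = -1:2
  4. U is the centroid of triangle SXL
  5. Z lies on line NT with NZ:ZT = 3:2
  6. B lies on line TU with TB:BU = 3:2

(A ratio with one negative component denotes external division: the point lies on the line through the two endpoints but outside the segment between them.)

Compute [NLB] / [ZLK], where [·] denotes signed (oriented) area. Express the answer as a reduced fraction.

[NLB]:[ZLK] = -10/7

Work in coordinates with T = (0, 0), G = (1, 0), X = (0, 1), L = (1, 2).
1. K is the midpoint of XG ⇒ K = (1/2, 1/2)
2. N is the centroid of triangle KGT ⇒ N = (1/2, 1/6)
3. S lies on line NX with NS:SX = -1:2 ⇒ S = (1, -2/3)
4. U is the centroid of triangle SXL ⇒ U = (2/3, 7/9)
5. Z lies on line NT with NZ:ZT = 3:2 ⇒ Z = (1/5, 1/15)
6. B lies on line TU with TB:BU = 3:2 ⇒ B = (2/5, 7/15)
2·[NLB] = 1/3, 2·[ZLK] = -7/30
[NLB]:[ZLK] = 1/3:-7/30 = -10/7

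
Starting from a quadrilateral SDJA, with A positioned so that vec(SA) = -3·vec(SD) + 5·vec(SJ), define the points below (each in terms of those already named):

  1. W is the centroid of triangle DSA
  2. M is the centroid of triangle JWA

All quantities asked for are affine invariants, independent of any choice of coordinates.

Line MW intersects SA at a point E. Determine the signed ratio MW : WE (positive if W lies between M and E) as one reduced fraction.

MW:WE = -1/15

Assign S = (0, 0), D = (1, 0), J = (0, 1), A = (-3, 5) — the answer is frame-independent, so this choice is without loss of generality.
1. W is the centroid of triangle DSA ⇒ W = (-2/3, 5/3)
2. M is the centroid of triangle JWA ⇒ M = (-11/9, 23/9)
line MW meets SA at E = (-9, 15)
W = M + t·(E−M) with t = -1/14, so MW:WE = -1/14:15/14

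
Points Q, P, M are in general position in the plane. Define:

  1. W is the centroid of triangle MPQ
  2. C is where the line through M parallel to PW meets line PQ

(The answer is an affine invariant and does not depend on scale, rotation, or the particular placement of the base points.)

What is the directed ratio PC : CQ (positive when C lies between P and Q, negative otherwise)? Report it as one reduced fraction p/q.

PC:CQ = -1/2

Assign Q = (0, 0), P = (1, 0), M = (0, 1) — the answer is frame-independent, so this choice is without loss of generality.
1. W is the centroid of triangle MPQ ⇒ W = (1/3, 1/3)
2. C is where the line through M parallel to PW meets line PQ ⇒ C = (2, 0)
C = P + t·(Q−P) with t = -1, so PC:CQ = t:(1−t) = -1:2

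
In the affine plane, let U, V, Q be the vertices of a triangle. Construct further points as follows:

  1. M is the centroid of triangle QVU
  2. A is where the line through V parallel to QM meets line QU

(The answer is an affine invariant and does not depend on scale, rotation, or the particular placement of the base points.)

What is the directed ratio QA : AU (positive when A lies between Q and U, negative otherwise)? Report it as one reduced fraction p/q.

QA:AU = -1/2

Work in coordinates with U = (0, 0), V = (1, 0), Q = (0, 1).
1. M is the centroid of triangle QVU ⇒ M = (1/3, 1/3)
2. A is where the line through V parallel to QM meets line QU ⇒ A = (0, 2)
A = Q + t·(U−Q) with t = -1, so QA:AU = t:(1−t) = -1:2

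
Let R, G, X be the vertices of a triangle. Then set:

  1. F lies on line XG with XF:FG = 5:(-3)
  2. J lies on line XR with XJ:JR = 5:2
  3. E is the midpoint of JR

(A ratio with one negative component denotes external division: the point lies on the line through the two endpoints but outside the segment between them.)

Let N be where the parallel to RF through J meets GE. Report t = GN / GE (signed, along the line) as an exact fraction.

t = 11/16

Set R = (0, 0), G = (1, 0), X = (0, 1); any affine frame gives the same invariant.
1. F lies on line XG with XF:FG = 5:(-3) ⇒ F = (5/2, -3/2)
2. J lies on line XR with XJ:JR = 5:2 ⇒ J = (0, 2/7)
3. E is the midpoint of JR ⇒ E = (0, 1/7)
through J parallel to RF: direction (5/2, -3/2); meets GE at N = (5/16, 11/112)
N = G + t·(E−G) with t = 11/16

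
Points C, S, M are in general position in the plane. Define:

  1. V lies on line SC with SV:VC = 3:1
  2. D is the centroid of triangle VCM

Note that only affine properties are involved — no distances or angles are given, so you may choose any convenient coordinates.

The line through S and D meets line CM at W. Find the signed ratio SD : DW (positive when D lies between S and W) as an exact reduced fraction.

SD:DW = 11

Choose coordinates C = (0, 0), S = (1, 0), M = (0, 1).
1. V lies on line SC with SV:VC = 3:1 ⇒ V = (1/4, 0)
2. D is the centroid of triangle VCM ⇒ D = (1/12, 1/3)
line SD meets CM at W = (0, 4/11)
D = S + t·(W−S) with t = 11/12, so SD:DW = 11/12:1/12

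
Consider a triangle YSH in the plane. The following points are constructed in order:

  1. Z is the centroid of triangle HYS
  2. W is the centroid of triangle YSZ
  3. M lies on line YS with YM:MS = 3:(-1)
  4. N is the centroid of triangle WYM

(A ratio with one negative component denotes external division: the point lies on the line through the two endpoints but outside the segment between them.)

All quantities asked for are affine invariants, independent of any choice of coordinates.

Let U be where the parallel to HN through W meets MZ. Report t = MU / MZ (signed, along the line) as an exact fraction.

Work in coordinates with Y = (0, 0), S = (1, 0), H = (0, 1).
1. Z is the centroid of triangle HYS ⇒ Z = (1/3, 1/3)
2. W is the centroid of triangle YSZ ⇒ W = (4/9, 1/9)
3. M lies on line YS with YM:MS = 3:(-1) ⇒ M = (3/2, 0)
4. N is the centroid of triangle WYM ⇒ N = (35/54, 1/27)
through W parallel to HN: direction (35/54, -26/27); meets MZ at U = (2/7, 17/49)
U = M + t·(Z−M) with t = 51/49

t = 51/49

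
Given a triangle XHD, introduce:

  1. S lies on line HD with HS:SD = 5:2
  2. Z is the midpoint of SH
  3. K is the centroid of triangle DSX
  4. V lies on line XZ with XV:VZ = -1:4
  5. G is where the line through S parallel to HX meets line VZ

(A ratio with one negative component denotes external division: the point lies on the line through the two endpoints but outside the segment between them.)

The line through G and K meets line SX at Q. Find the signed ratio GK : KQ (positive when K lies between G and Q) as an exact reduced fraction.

Choose coordinates X = (0, 0), H = (1, 0), D = (0, 1).
1. S lies on line HD with HS:SD = 5:2 ⇒ S = (2/7, 5/7)
2. Z is the midpoint of SH ⇒ Z = (9/14, 5/14)
3. K is the centroid of triangle DSX ⇒ K = (2/21, 4/7)
4. V lies on line XZ with XV:VZ = -1:4 ⇒ V = (-3/14, -5/42)
5. G is where the line through S parallel to HX meets line VZ ⇒ G = (9/7, 5/7)
line GK meets SX at Q = (4/17, 10/17)
K = G + t·(Q−G) with t = 17/15, so GK:KQ = 17/15:-2/15

GK:KQ = -17/2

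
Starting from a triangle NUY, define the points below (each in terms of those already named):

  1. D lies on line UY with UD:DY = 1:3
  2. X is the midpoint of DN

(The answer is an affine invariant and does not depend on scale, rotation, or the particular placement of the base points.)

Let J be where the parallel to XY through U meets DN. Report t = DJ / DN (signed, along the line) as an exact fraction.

t = -1/6

Assign N = (0, 0), U = (1, 0), Y = (0, 1) — the answer is frame-independent, so this choice is without loss of generality.
1. D lies on line UY with UD:DY = 1:3 ⇒ D = (3/4, 1/4)
2. X is the midpoint of DN ⇒ X = (3/8, 1/8)
through U parallel to XY: direction (-3/8, 7/8); meets DN at J = (7/8, 7/24)
J = D + t·(N−D) with t = -1/6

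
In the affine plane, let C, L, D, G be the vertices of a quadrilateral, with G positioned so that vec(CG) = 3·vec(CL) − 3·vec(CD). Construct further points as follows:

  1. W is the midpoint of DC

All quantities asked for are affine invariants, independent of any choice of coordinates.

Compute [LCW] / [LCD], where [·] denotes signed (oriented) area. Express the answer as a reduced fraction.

Choose coordinates C = (0, 0), L = (1, 0), D = (0, 1), G = (3, -3).
1. W is the midpoint of DC ⇒ W = (0, 1/2)
2·[LCW] = -1/2, 2·[LCD] = -1
[LCW]:[LCD] = -1/2:-1 = 1/2

[LCW]:[LCD] = 1/2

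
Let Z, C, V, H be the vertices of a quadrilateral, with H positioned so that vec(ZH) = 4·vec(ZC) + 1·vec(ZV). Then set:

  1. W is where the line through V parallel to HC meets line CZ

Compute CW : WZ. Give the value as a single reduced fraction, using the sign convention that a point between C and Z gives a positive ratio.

CW:WZ = -4/3

Choose coordinates Z = (0, 0), C = (1, 0), V = (0, 1), H = (4, 1).
1. W is where the line through V parallel to HC meets line CZ ⇒ W = (-3, 0)
W = C + t·(Z−C) with t = 4, so CW:WZ = t:(1−t) = 4:-3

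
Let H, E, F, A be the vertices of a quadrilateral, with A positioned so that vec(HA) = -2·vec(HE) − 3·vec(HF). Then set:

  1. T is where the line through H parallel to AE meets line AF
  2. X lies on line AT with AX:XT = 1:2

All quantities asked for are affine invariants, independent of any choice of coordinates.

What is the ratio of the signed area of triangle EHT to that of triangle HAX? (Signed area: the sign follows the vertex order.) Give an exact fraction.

Work in coordinates with H = (0, 0), E = (1, 0), F = (0, 1), A = (-2, -3).
1. T is where the line through H parallel to AE meets line AF ⇒ T = (-1, -1)
2. X lies on line AT with AX:XT = 1:2 ⇒ X = (-5/3, -7/3)
2·[EHT] = 1, 2·[HAX] = -1/3
[EHT]:[HAX] = 1:-1/3 = -3

[EHT]:[HAX] = -3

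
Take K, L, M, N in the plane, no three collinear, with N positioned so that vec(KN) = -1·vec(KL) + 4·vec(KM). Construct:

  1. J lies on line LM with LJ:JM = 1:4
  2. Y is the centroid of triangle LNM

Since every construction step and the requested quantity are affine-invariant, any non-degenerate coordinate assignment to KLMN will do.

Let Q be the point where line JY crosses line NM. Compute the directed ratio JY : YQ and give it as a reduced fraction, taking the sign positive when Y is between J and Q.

JY:YQ = 7/5

Choose coordinates K = (0, 0), L = (1, 0), M = (0, 1), N = (-1, 4).
1. J lies on line LM with LJ:JM = 1:4 ⇒ J = (4/5, 1/5)
2. Y is the centroid of triangle LNM ⇒ Y = (0, 5/3)
line JY meets NM at Q = (-4/7, 19/7)
Y = J + t·(Q−J) with t = 7/12, so JY:YQ = 7/12:5/12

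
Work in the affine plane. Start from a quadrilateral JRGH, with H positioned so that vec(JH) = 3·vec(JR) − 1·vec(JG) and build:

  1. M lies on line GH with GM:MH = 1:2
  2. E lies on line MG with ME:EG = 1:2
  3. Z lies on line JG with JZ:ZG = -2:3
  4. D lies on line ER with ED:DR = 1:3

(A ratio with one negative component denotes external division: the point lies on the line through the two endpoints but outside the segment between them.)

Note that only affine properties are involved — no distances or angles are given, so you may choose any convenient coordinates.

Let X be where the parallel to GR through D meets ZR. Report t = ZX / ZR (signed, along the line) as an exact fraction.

t = 19/18

Set J = (0, 0), R = (1, 0), G = (0, 1), H = (3, -1); any affine frame gives the same invariant.
1. M lies on line GH with GM:MH = 1:2 ⇒ M = (1, 1/3)
2. E lies on line MG with ME:EG = 1:2 ⇒ E = (2/3, 5/9)
3. Z lies on line JG with JZ:ZG = -2:3 ⇒ Z = (0, -2)
4. D lies on line ER with ED:DR = 1:3 ⇒ D = (3/4, 5/12)
through D parallel to GR: direction (1, -1); meets ZR at X = (19/18, 1/9)
X = Z + t·(R−Z) with t = 19/18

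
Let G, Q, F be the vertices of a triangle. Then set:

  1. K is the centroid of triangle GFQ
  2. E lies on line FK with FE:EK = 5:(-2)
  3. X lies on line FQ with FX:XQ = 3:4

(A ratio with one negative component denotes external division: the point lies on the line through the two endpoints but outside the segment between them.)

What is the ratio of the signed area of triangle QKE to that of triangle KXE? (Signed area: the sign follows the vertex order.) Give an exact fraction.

Choose coordinates G = (0, 0), Q = (1, 0), F = (0, 1).
1. K is the centroid of triangle GFQ ⇒ K = (1/3, 1/3)
2. E lies on line FK with FE:EK = 5:(-2) ⇒ E = (5/9, -1/9)
3. X lies on line FQ with FX:XQ = 3:4 ⇒ X = (3/7, 4/7)
2·[QKE] = 2/9, 2·[KXE] = -2/21
[QKE]:[KXE] = 2/9:-2/21 = -7/3

[QKE]:[KXE] = -7/3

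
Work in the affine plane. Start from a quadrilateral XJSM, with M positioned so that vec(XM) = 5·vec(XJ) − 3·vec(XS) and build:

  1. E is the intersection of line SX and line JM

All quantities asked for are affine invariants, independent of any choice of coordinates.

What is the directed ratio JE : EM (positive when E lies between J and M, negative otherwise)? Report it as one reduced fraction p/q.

Assign X = (0, 0), J = (1, 0), S = (0, 1), M = (5, -3) — the answer is frame-independent, so this choice is without loss of generality.
1. E is the intersection of line SX and line JM ⇒ E = (0, 3/4)
E = J + t·(M−J) with t = -1/4, so JE:EM = t:(1−t) = -1/4:5/4

JE:EM = -1/5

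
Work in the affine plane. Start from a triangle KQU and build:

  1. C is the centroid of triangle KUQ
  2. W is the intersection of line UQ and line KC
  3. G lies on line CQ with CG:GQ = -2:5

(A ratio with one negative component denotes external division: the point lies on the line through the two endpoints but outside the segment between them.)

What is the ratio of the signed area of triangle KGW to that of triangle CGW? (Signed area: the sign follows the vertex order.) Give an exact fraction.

[KGW]:[CGW] = 3

Work in coordinates with K = (0, 0), Q = (1, 0), U = (0, 1).
1. C is the centroid of triangle KUQ ⇒ C = (1/3, 1/3)
2. W is the intersection of line UQ and line KC ⇒ W = (1/2, 1/2)
3. G lies on line CQ with CG:GQ = -2:5 ⇒ G = (-1/9, 5/9)
2·[KGW] = -1/3, 2·[CGW] = -1/9
[KGW]:[CGW] = -1/3:-1/9 = 3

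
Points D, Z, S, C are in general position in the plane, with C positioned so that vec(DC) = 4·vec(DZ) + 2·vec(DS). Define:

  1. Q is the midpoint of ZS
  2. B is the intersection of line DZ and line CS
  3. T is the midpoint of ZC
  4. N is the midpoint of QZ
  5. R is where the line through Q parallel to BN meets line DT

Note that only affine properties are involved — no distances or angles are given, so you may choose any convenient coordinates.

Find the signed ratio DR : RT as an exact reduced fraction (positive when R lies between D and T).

Choose coordinates D = (0, 0), Z = (1, 0), S = (0, 1), C = (4, 2).
1. Q is the midpoint of ZS ⇒ Q = (1/2, 1/2)
2. B is the intersection of line DZ and line CS ⇒ B = (-4, 0)
3. T is the midpoint of ZC ⇒ T = (5/2, 1)
4. N is the midpoint of QZ ⇒ N = (3/4, 1/4)
5. R is where the line through Q parallel to BN meets line DT ⇒ R = (15/11, 6/11)
R = D + t·(T−D) with t = 6/11, so DR:RT = t:(1−t) = 6/11:5/11

DR:RT = 6/5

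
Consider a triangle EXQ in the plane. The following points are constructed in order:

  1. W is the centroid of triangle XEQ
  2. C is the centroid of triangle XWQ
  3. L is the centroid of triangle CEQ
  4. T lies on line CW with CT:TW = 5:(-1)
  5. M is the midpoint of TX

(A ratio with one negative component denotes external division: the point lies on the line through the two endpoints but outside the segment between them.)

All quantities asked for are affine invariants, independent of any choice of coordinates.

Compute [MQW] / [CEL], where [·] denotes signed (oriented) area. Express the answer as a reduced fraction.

[MQW]:[CEL] = -33/32

Work in coordinates with E = (0, 0), X = (1, 0), Q = (0, 1).
1. W is the centroid of triangle XEQ ⇒ W = (1/3, 1/3)
2. C is the centroid of triangle XWQ ⇒ C = (4/9, 4/9)
3. L is the centroid of triangle CEQ ⇒ L = (4/27, 13/27)
4. T lies on line CW with CT:TW = 5:(-1) ⇒ T = (11/36, 11/36)
5. M is the midpoint of TX ⇒ M = (47/72, 11/72)
2·[MQW] = 11/72, 2·[CEL] = -4/27
[MQW]:[CEL] = 11/72:-4/27 = -33/32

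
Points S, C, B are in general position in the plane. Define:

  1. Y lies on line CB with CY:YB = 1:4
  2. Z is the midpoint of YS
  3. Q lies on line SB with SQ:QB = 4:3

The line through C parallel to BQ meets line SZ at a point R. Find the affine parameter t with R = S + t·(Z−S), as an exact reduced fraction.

t = 5/2

Assign S = (0, 0), C = (1, 0), B = (0, 1) — the answer is frame-independent, so this choice is without loss of generality.
1. Y lies on line CB with CY:YB = 1:4 ⇒ Y = (4/5, 1/5)
2. Z is the midpoint of YS ⇒ Z = (2/5, 1/10)
3. Q lies on line SB with SQ:QB = 4:3 ⇒ Q = (0, 4/7)
through C parallel to BQ: direction (0, -3/7); meets SZ at R = (1, 1/4)
R = S + t·(Z−S) with t = 5/2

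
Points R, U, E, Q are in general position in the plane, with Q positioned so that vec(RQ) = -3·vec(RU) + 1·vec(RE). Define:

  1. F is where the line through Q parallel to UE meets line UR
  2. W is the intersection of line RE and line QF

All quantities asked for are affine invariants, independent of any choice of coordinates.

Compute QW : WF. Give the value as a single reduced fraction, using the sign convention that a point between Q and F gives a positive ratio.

Choose coordinates R = (0, 0), U = (1, 0), E = (0, 1), Q = (-3, 1).
1. F is where the line through Q parallel to UE meets line UR ⇒ F = (-2, 0)
2. W is the intersection of line RE and line QF ⇒ W = (0, -2)
W = Q + t·(F−Q) with t = 3, so QW:WF = t:(1−t) = 3:-2

QW:WF = -3/2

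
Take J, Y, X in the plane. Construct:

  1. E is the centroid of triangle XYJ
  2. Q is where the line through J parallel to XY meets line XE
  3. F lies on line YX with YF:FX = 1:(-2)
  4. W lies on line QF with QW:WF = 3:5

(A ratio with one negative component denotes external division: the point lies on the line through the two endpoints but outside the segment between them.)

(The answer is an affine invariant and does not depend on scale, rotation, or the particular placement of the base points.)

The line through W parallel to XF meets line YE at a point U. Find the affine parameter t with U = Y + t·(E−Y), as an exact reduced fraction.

Assign J = (0, 0), Y = (1, 0), X = (0, 1) — the answer is frame-independent, so this choice is without loss of generality.
1. E is the centroid of triangle XYJ ⇒ E = (1/3, 1/3)
2. Q is where the line through J parallel to XY meets line XE ⇒ Q = (1, -1)
3. F lies on line YX with YF:FX = 1:(-2) ⇒ F = (2, -1)
4. W lies on line QF with QW:WF = 3:5 ⇒ W = (11/8, -1)
through W parallel to XF: direction (2, -2); meets YE at U = (-1/4, 5/8)
U = Y + t·(E−Y) with t = 15/8

t = 15/8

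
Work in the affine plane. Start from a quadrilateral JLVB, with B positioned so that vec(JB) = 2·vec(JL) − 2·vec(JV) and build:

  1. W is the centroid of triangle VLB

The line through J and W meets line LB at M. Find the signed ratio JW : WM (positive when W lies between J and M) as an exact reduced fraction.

JW:WM = 5

Choose coordinates J = (0, 0), L = (1, 0), V = (0, 1), B = (2, -2).
1. W is the centroid of triangle VLB ⇒ W = (1, -1/3)
line JW meets LB at M = (6/5, -2/5)
W = J + t·(M−J) with t = 5/6, so JW:WM = 5/6:1/6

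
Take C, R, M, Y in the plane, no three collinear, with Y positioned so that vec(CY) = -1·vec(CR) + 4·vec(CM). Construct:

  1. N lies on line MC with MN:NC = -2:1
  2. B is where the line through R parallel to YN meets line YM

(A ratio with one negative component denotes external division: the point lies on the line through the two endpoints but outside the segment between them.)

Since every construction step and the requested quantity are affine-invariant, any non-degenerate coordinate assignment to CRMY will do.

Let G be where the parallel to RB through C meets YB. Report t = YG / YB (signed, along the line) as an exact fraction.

Set C = (0, 0), R = (1, 0), M = (0, 1), Y = (-1, 4); any affine frame gives the same invariant.
1. N lies on line MC with MN:NC = -2:1 ⇒ N = (0, -1)
2. B is where the line through R parallel to YN meets line YM ⇒ B = (2, -5)
through C parallel to RB: direction (1, -5); meets YB at G = (-1/2, 5/2)
G = Y + t·(B−Y) with t = 1/6

t = 1/6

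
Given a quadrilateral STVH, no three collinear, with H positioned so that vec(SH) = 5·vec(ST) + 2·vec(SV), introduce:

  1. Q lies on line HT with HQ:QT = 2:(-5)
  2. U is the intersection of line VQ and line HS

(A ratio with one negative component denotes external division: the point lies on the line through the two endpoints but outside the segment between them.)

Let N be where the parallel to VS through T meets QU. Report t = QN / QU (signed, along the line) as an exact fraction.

t = -55/23

Choose coordinates S = (0, 0), T = (1, 0), V = (0, 1), H = (5, 2).
1. Q lies on line HT with HQ:QT = 2:(-5) ⇒ Q = (23/3, 10/3)
2. U is the intersection of line VQ and line HS ⇒ U = (115/11, 46/11)
through T parallel to VS: direction (0, -1); meets QU at N = (1, 30/23)
N = Q + t·(U−Q) with t = -55/23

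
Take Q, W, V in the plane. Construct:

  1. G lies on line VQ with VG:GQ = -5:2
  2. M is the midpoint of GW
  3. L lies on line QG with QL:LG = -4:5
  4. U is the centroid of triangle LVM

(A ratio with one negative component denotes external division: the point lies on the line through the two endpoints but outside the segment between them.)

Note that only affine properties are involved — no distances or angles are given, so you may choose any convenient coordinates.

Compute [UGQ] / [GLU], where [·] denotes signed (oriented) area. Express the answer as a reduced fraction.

Assign Q = (0, 0), W = (1, 0), V = (0, 1) — the answer is frame-independent, so this choice is without loss of generality.
1. G lies on line VQ with VG:GQ = -5:2 ⇒ G = (0, -2/3)
2. M is the midpoint of GW ⇒ M = (1/2, -1/3)
3. L lies on line QG with QL:LG = -4:5 ⇒ L = (0, 8/3)
4. U is the centroid of triangle LVM ⇒ U = (1/6, 10/9)
2·[UGQ] = -1/9, 2·[GLU] = -5/9
[UGQ]:[GLU] = -1/9:-5/9 = 1/5

[UGQ]:[GLU] = 1/5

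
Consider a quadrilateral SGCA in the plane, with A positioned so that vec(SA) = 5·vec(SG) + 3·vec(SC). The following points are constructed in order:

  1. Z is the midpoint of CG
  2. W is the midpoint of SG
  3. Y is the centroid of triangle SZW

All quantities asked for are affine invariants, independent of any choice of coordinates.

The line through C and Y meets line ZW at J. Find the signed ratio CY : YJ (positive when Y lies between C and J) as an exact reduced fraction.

CY:YJ = 2

Work in coordinates with S = (0, 0), G = (1, 0), C = (0, 1), A = (5, 3).
1. Z is the midpoint of CG ⇒ Z = (1/2, 1/2)
2. W is the midpoint of SG ⇒ W = (1/2, 0)
3. Y is the centroid of triangle SZW ⇒ Y = (1/3, 1/6)
line CY meets ZW at J = (1/2, -1/4)
Y = C + t·(J−C) with t = 2/3, so CY:YJ = 2/3:1/3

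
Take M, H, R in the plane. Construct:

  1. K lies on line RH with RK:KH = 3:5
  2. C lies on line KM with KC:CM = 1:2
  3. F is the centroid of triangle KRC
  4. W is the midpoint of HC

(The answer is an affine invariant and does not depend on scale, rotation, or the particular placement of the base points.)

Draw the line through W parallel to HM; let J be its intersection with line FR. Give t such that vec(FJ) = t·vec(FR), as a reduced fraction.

t = -34/23

Assign M = (0, 0), H = (1, 0), R = (0, 1) — the answer is frame-independent, so this choice is without loss of generality.
1. K lies on line RH with RK:KH = 3:5 ⇒ K = (3/8, 5/8)
2. C lies on line KM with KC:CM = 1:2 ⇒ C = (1/4, 5/12)
3. F is the centroid of triangle KRC ⇒ F = (5/24, 49/72)
4. W is the midpoint of HC ⇒ W = (5/8, 5/24)
through W parallel to HM: direction (-1, 0); meets FR at J = (95/184, 5/24)
J = F + t·(R−F) with t = -34/23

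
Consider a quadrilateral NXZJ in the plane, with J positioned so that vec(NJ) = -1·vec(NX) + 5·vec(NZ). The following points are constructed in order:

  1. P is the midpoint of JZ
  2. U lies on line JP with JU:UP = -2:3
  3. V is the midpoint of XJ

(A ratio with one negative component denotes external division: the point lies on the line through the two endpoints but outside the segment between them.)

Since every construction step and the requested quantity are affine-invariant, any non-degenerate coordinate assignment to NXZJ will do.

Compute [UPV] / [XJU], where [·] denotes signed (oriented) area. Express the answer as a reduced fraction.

Assign N = (0, 0), X = (1, 0), Z = (0, 1), J = (-1, 5) — the answer is frame-independent, so this choice is without loss of generality.
1. P is the midpoint of JZ ⇒ P = (-1/2, 3)
2. U lies on line JP with JU:UP = -2:3 ⇒ U = (-2, 9)
3. V is the midpoint of XJ ⇒ V = (0, 5/2)
2·[UPV] = 9/4, 2·[XJU] = -3
[UPV]:[XJU] = 9/4:-3 = -3/4

[UPV]:[XJU] = -3/4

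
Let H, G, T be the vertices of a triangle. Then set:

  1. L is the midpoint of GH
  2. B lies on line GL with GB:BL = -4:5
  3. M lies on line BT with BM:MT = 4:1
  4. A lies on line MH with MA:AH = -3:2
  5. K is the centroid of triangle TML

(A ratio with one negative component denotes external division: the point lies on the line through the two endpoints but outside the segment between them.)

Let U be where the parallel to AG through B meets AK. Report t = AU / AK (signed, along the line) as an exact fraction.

t = -48/35

Assign H = (0, 0), G = (1, 0), T = (0, 1) — the answer is frame-independent, so this choice is without loss of generality.
1. L is the midpoint of GH ⇒ L = (1/2, 0)
2. B lies on line GL with GB:BL = -4:5 ⇒ B = (3, 0)
3. M lies on line BT with BM:MT = 4:1 ⇒ M = (3/5, 4/5)
4. A lies on line MH with MA:AH = -3:2 ⇒ A = (-6/5, -8/5)
5. K is the centroid of triangle TML ⇒ K = (11/30, 3/5)
through B parallel to AG: direction (11/5, 8/5); meets AK at U = (-586/175, -808/175)
U = A + t·(K−A) with t = -48/35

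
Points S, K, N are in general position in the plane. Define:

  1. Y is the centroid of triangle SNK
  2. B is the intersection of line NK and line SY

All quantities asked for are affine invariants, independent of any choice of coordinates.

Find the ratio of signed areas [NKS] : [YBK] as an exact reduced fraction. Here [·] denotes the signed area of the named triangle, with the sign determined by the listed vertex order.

Assign S = (0, 0), K = (1, 0), N = (0, 1) — the answer is frame-independent, so this choice is without loss of generality.
1. Y is the centroid of triangle SNK ⇒ Y = (1/3, 1/3)
2. B is the intersection of line NK and line SY ⇒ B = (1/2, 1/2)
2·[NKS] = -1, 2·[YBK] = -1/6
[NKS]:[YBK] = -1:-1/6 = 6

[NKS]:[YBK] = 6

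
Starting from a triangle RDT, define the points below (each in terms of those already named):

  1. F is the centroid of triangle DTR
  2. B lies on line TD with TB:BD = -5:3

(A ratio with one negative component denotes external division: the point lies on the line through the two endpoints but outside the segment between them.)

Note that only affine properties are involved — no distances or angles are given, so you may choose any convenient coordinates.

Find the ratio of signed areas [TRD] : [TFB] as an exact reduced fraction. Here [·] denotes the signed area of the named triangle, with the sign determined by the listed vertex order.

[TRD]:[TFB] = 6/5

Work in coordinates with R = (0, 0), D = (1, 0), T = (0, 1).
1. F is the centroid of triangle DTR ⇒ F = (1/3, 1/3)
2. B lies on line TD with TB:BD = -5:3 ⇒ B = (5/2, -3/2)
2·[TRD] = 1, 2·[TFB] = 5/6
[TRD]:[TFB] = 1:5/6 = 6/5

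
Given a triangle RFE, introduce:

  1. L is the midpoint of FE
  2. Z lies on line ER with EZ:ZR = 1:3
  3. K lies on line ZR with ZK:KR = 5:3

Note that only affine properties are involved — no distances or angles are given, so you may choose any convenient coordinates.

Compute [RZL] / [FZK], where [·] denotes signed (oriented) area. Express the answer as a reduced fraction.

Set R = (0, 0), F = (1, 0), E = (0, 1); any affine frame gives the same invariant.
1. L is the midpoint of FE ⇒ L = (1/2, 1/2)
2. Z lies on line ER with EZ:ZR = 1:3 ⇒ Z = (0, 3/4)
3. K lies on line ZR with ZK:KR = 5:3 ⇒ K = (0, 9/32)
2·[RZL] = -3/8, 2·[FZK] = 15/32
[RZL]:[FZK] = -3/8:15/32 = -4/5

[RZL]:[FZK] = -4/5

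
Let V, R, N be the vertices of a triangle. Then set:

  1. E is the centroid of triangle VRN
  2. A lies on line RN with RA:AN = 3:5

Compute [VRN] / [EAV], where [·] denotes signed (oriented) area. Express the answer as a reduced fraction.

[VRN]:[EAV] = -12

Assign V = (0, 0), R = (1, 0), N = (0, 1) — the answer is frame-independent, so this choice is without loss of generality.
1. E is the centroid of triangle VRN ⇒ E = (1/3, 1/3)
2. A lies on line RN with RA:AN = 3:5 ⇒ A = (5/8, 3/8)
2·[VRN] = 1, 2·[EAV] = -1/12
[VRN]:[EAV] = 1:-1/12 = -12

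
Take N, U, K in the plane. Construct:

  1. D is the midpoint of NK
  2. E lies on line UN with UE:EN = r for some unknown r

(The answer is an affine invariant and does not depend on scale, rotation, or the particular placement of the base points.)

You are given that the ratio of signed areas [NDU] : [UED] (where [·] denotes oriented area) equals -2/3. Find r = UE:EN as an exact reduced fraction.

r = -3/5

Work in coordinates with N = (0, 0), U = (1, 0), K = (0, 1).
1. D is the midpoint of NK ⇒ D = (0, 1/2)
2. With UE:EN = r, write λ = r/(r+1) so E = U + λ·(N−U); E is affine-linear in λ
Every point depending on E is an affine combination of E and λ-independent points, so each such coordinate is linear in λ; the λ² term in each signed area is a multiple of (N−U)×(N−U) = 0, so 2·[NDU] and 2·[UED] are each linear in λ. Evaluating at λ=0 and λ=1:
  2·[NDU] = -1/2,   2·[UED] = -1/2·λ
So [NDU]:[UED] = (-1/2) / (-1/2·λ). Setting this equal to -2/3:
  -1/2 = -2/3·(-1/2·λ)  ⇒  λ = -3/2
Then r = λ/(1−λ) = (-3/2)/(5/2) = -3/5. Check: with r = -3/5, E = (5/2, 0) and [NDU]:[UED] = -2/3 as required.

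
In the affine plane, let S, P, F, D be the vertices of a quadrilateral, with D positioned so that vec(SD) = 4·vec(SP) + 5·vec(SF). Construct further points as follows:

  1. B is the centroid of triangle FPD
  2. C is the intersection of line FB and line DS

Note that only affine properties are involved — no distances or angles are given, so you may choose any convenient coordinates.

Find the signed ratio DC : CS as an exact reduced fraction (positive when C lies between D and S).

Assign S = (0, 0), P = (1, 0), F = (0, 1), D = (4, 5) — the answer is frame-independent, so this choice is without loss of generality.
1. B is the centroid of triangle FPD ⇒ B = (5/3, 2)
2. C is the intersection of line FB and line DS ⇒ C = (20/13, 25/13)
C = D + t·(S−D) with t = 8/13, so DC:CS = t:(1−t) = 8/13:5/13

DC:CS = 8/5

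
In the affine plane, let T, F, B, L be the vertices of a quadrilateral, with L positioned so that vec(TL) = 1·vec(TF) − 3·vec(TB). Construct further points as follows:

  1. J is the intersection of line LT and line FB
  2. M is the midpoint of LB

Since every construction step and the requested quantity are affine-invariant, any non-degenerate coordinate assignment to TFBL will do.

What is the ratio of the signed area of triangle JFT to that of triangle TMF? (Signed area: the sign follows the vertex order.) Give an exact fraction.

Assign T = (0, 0), F = (1, 0), B = (0, 1), L = (1, -3) — the answer is frame-independent, so this choice is without loss of generality.
1. J is the intersection of line LT and line FB ⇒ J = (-1/2, 3/2)
2. M is the midpoint of LB ⇒ M = (1/2, -1)
2·[JFT] = -3/2, 2·[TMF] = 1
[JFT]:[TMF] = -3/2:1 = -3/2

[JFT]:[TMF] = -3/2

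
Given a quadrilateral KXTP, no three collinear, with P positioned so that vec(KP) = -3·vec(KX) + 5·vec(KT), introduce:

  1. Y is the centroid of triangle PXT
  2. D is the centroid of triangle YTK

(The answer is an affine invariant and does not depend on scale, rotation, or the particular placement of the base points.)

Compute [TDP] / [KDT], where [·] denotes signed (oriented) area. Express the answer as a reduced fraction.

[TDP]:[KDT] = 4

Assign K = (0, 0), X = (1, 0), T = (0, 1), P = (-3, 5) — the answer is frame-independent, so this choice is without loss of generality.
1. Y is the centroid of triangle PXT ⇒ Y = (-2/3, 2)
2. D is the centroid of triangle YTK ⇒ D = (-2/9, 1)
2·[TDP] = -8/9, 2·[KDT] = -2/9
[TDP]:[KDT] = -8/9:-2/9 = 4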